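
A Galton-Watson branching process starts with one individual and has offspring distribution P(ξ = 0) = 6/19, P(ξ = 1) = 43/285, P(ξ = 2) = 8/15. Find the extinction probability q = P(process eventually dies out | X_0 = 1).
q = 45/76

The pgf is f(s) = 6/19 + 43/285·s + 8/15·s². The extinction probability q is the smallest fixed point of f in [0, 1]. Setting s = f(s):
  8/15·s² + (43/285 − 1)·s + 6/19 = 0
  8/15·s² − (6/19 + 8/15)·s + 6/19 = 0
which factors as (s − 1)·(8/15·s − 6/19) = 0, giving roots s = 1 and s = (6/19)/(8/15) = 45/76.
Mean offspring μ = 43/285 + 2·8/15 = 347/285 > 1 (supercritical), so q < 1. The extinction probability is the smaller root: q = (6/19)/(8/15) = 45/76.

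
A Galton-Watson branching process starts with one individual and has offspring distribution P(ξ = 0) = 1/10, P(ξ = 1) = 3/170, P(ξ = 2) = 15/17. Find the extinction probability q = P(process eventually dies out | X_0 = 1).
q = 17/150

The pgf is f(s) = 1/10 + 3/170·s + 15/17·s². The extinction probability q is the smallest fixed point of f in [0, 1]. Setting s = f(s):
  15/17·s² + (3/170 − 1)·s + 1/10 = 0
  15/17·s² − (1/10 + 15/17)·s + 1/10 = 0
which factors as (s − 1)·(15/17·s − 1/10) = 0, giving roots s = 1 and s = (1/10)/(15/17) = 17/150.
Mean offspring μ = 3/170 + 2·15/17 = 303/170 > 1 (supercritical), so q < 1. The extinction probability is the smaller root: q = (1/10)/(15/17) = 17/150.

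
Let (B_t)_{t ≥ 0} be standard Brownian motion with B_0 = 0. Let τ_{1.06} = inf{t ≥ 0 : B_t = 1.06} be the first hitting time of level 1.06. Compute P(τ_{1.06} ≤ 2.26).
P(τ_{1.06} ≤ 2.26) = 2(1 − Φ(1.06/√2.26)) = 2(1 − Φ(0.7051)) ≈ 0.4807

By the reflection principle for standard BM, P(τ_b ≤ t) = 2 · P(B_t ≥ b). Since B_t ~ N(0, t), P(B_t ≥ 1.06) = 1 − Φ(1.06/√t) = 1 − Φ(1.06/√2.26) = 1 − Φ(0.7051) ≈ 0.24037. Doubling: P(τ_{1.06} ≤ 2.26) ≈ 2 · 0.24037 = 0.48074 ≈ 0.4807.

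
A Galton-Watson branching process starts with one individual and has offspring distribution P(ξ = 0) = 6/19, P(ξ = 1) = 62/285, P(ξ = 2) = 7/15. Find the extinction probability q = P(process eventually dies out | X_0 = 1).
q = 90/133

The pgf is f(s) = 6/19 + 62/285·s + 7/15·s². The extinction probability q is the smallest fixed point of f in [0, 1]. Setting s = f(s):
  7/15·s² + (62/285 − 1)·s + 6/19 = 0
  7/15·s² − (6/19 + 7/15)·s + 6/19 = 0
which factors as (s − 1)·(7/15·s − 6/19) = 0, giving roots s = 1 and s = (6/19)/(7/15) = 90/133.
Mean offspring μ = 62/285 + 2·7/15 = 328/285 > 1 (supercritical), so q < 1. The extinction probability is the smaller root: q = (6/19)/(7/15) = 90/133.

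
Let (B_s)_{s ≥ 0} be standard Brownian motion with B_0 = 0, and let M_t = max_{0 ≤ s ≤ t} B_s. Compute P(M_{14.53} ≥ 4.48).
P(M_{14.53} ≥ 4.48) = 2·P(B_{14.53} ≥ 4.48) = 2(1 − Φ(4.48/√14.53)) ≈ 0.2399

By the reflection principle for Brownian motion, P(M_t ≥ a) = 2 · P(B_t ≥ a) for a ≥ 0. Since B_t ~ N(0, t), P(B_t ≥ 4.48) = 1 − Φ(4.48/√t) = 1 − Φ(4.48/√14.53) = 1 − Φ(1.1753). So
  P(M_{14.53} ≥ 4.48) = 2(1 − Φ(1.1753)) ≈ 0.2399.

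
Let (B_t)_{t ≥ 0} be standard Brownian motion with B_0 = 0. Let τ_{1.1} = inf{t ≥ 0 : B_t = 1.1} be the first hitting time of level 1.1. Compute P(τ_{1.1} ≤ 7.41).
P(τ_{1.1} ≤ 7.41) = 2(1 − Φ(1.1/√7.41)) = 2(1 − Φ(0.4041)) ≈ 0.6861

By the reflection principle for standard BM, P(τ_b ≤ t) = 2 · P(B_t ≥ b). Since B_t ~ N(0, t), P(B_t ≥ 1.1) = 1 − Φ(1.1/√t) = 1 − Φ(1.1/√7.41) = 1 − Φ(0.4041) ≈ 0.34307. Doubling: P(τ_{1.1} ≤ 7.41) ≈ 2 · 0.34307 = 0.68614 ≈ 0.6861.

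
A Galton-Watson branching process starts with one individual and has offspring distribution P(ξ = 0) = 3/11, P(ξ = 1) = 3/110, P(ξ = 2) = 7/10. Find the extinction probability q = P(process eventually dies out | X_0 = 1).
q = 30/77

The pgf is f(s) = 3/11 + 3/110·s + 7/10·s². The extinction probability q is the smallest fixed point of f in [0, 1]. Setting s = f(s):
  7/10·s² + (3/110 − 1)·s + 3/11 = 0
  7/10·s² − (3/11 + 7/10)·s + 3/11 = 0
which factors as (s − 1)·(7/10·s − 3/11) = 0, giving roots s = 1 and s = (3/11)/(7/10) = 30/77.
Mean offspring μ = 3/110 + 2·7/10 = 157/110 > 1 (supercritical), so q < 1. The extinction probability is the smaller root: q = (3/11)/(7/10) = 30/77.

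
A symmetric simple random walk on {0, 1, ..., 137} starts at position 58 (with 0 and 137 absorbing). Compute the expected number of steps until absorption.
E[τ | X_0 = 58] = 4582

Let v_k = E[τ | X_0 = k]. Boundary: v_0 = v_137 = 0. Recurrence: v_k = 1 + (v_{k-1} + v_{k+1})/2 for 1 ≤ k ≤ 136. The particular solution to v_k − (v_{k-1} + v_{k+1})/2 = 1 is v_k = −k^2. Adding homogeneous solution A + B k and matching boundaries gives v_k = k (137 − k). Substituting k = 58: v_58 = 58 · 79 = 4582.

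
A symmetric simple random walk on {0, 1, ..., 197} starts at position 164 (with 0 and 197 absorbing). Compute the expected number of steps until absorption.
E[τ | X_0 = 164] = 5412

Let v_k = E[τ | X_0 = k]. Boundary: v_0 = v_197 = 0. Recurrence: v_k = 1 + (v_{k-1} + v_{k+1})/2 for 1 ≤ k ≤ 196. The particular solution to v_k − (v_{k-1} + v_{k+1})/2 = 1 is v_k = −k^2. Adding homogeneous solution A + B k and matching boundaries gives v_k = k (197 − k). Substituting k = 164: v_164 = 164 · 33 = 5412.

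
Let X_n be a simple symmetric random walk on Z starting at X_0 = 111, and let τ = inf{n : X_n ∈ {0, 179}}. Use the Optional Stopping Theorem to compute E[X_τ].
E[X_τ] = 111

X_n is a martingale and τ is a bounded-mean stopping time (indeed τ is finite a.s. with bounded expectation since the walk is in a bounded region). By the OST, E[X_τ] = E[X_0] = 111. Equivalently: E[X_τ] = 179 · P(hit 179 first) + 0 · P(hit 0 first) = 179 · (111/179) = 111.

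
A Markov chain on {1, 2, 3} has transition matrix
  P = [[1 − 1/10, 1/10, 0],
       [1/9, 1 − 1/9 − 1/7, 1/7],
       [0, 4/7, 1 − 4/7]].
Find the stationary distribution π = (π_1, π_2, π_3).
π = (8/17, 36/85, 9/85)

This is a birth-death chain on three states, which satisfies detailed balance: π_1 · P_{12} = π_2 · P_{21} and π_2 · P_{23} = π_3 · P_{32}.
From π_1 · 1/10 = π_2 · 1/9: π_2/π_1 = (1/10)/(1/9) = 9/10.
From π_2 · 1/7 = π_3 · 4/7: π_3/π_2 = (1/7)/(4/7) = 1/4.
Take π_1 proportional to 1; then unnormalized π = (1, 9/10, 9/40). Normalize by dividing by the sum 17/8:
  π = (8/17, 36/85, 9/85).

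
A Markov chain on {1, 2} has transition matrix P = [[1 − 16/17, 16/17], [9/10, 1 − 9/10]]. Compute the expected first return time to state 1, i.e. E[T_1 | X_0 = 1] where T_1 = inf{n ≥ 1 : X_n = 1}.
E[T_1 | X_0 = 1] = 1/π_1 = 313/153

For an irreducible recurrent Markov chain with stationary distribution π, E[T_i | X_0 = i] = 1/π_i (Kac's formula). Here π_1 = (9/10)/(16/17 + 9/10) = (9/10)/(313/170) = 153/313, so E[T_1 | X_0 = 1] = 1/π_1 = (16/17 + 9/10)/(9/10) = (313/170)/(9/10) = 313/153.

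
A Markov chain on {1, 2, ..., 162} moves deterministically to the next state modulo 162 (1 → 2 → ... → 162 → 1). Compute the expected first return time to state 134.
E[T_134 | X_0 = 134] = 162

The chain cycles deterministically, so starting at state 134 it returns in exactly 162 steps. Equivalently, the stationary distribution is uniform π_j = 1/162 for every state j, so by Kac's formula E[T_134] = 1/π_134 = 162.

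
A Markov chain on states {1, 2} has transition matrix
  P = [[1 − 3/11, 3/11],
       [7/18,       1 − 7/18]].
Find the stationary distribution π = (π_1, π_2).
π_1 = 77/131, π_2 = 54/131

Solve πP = π with π_1 + π_2 = 1. From πP = π: π_1 · (1 − 3/11) + π_2 · 7/18 = π_1 ⇒ π_2 · 7/18 = π_1 · 3/11 ⇒ π_2/π_1 = (3/11)/(7/18) = 54/77. Together with π_1 + π_2 = 1:
  π_1 = (7/18)/(3/11 + 7/18) = (7/18)/(131/198) = 77/131,
  π_2 = (3/11)/(3/11 + 7/18) = (3/11)/(131/198) = 54/131.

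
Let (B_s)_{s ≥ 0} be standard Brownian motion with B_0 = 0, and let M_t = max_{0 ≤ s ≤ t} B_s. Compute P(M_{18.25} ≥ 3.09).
P(M_{18.25} ≥ 3.09) = 2·P(B_{18.25} ≥ 3.09) = 2(1 − Φ(3.09/√18.25)) ≈ 0.4695

By the reflection principle for Brownian motion, P(M_t ≥ a) = 2 · P(B_t ≥ a) for a ≥ 0. Since B_t ~ N(0, t), P(B_t ≥ 3.09) = 1 − Φ(3.09/√t) = 1 − Φ(3.09/√18.25) = 1 − Φ(0.7233). So
  P(M_{18.25} ≥ 3.09) = 2(1 − Φ(0.7233)) ≈ 0.4695.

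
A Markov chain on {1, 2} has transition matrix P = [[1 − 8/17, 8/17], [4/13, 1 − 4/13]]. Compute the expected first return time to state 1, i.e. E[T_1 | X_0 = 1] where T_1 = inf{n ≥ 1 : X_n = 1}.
E[T_1 | X_0 = 1] = 1/π_1 = 43/17

For an irreducible recurrent Markov chain with stationary distribution π, E[T_i | X_0 = i] = 1/π_i (Kac's formula). Here π_1 = (4/13)/(8/17 + 4/13) = (4/13)/(172/221) = 17/43, so E[T_1 | X_0 = 1] = 1/π_1 = (8/17 + 4/13)/(4/13) = (172/221)/(4/13) = 43/17.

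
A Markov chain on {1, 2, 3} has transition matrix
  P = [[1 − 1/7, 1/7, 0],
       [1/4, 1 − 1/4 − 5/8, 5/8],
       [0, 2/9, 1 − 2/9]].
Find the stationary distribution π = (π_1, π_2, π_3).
π = (28/89, 16/89, 45/89)

This is a birth-death chain on three states, which satisfies detailed balance: π_1 · P_{12} = π_2 · P_{21} and π_2 · P_{23} = π_3 · P_{32}.
From π_1 · 1/7 = π_2 · 1/4: π_2/π_1 = (1/7)/(1/4) = 4/7.
From π_2 · 5/8 = π_3 · 2/9: π_3/π_2 = (5/8)/(2/9) = 45/16.
Take π_1 proportional to 1; then unnormalized π = (1, 4/7, 45/28). Normalize by dividing by the sum 89/28:
  π = (28/89, 16/89, 45/89).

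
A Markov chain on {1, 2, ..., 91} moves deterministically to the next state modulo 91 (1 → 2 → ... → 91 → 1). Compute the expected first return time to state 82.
E[T_82 | X_0 = 82] = 91

The chain cycles deterministically, so starting at state 82 it returns in exactly 91 steps. Equivalently, the stationary distribution is uniform π_j = 1/91 for every state j, so by Kac's formula E[T_82] = 1/π_82 = 91.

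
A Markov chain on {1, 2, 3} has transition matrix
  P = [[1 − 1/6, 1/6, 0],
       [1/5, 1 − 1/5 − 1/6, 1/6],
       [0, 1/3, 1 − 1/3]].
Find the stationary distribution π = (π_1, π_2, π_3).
π = (4/9, 10/27, 5/27)

This is a birth-death chain on three states, which satisfies detailed balance: π_1 · P_{12} = π_2 · P_{21} and π_2 · P_{23} = π_3 · P_{32}.
From π_1 · 1/6 = π_2 · 1/5: π_2/π_1 = (1/6)/(1/5) = 5/6.
From π_2 · 1/6 = π_3 · 1/3: π_3/π_2 = (1/6)/(1/3) = 1/2.
Take π_1 proportional to 1; then unnormalized π = (1, 5/6, 5/12). Normalize by dividing by the sum 9/4:
  π = (4/9, 10/27, 5/27).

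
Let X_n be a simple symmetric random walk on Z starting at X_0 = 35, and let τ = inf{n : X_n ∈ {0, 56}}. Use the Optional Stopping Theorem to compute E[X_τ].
E[X_τ] = 35

X_n is a martingale and τ is a bounded-mean stopping time (indeed τ is finite a.s. with bounded expectation since the walk is in a bounded region). By the OST, E[X_τ] = E[X_0] = 35. Equivalently: E[X_τ] = 56 · P(hit 56 first) + 0 · P(hit 0 first) = 56 · (35/56) = 35.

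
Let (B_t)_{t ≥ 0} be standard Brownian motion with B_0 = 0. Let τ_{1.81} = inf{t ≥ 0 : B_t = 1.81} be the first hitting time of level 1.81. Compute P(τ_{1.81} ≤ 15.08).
P(τ_{1.81} ≤ 15.08) = 2(1 − Φ(1.81/√15.08)) = 2(1 − Φ(0.4661)) ≈ 0.6411

By the reflection principle for standard BM, P(τ_b ≤ t) = 2 · P(B_t ≥ b). Since B_t ~ N(0, t), P(B_t ≥ 1.81) = 1 − Φ(1.81/√t) = 1 − Φ(1.81/√15.08) = 1 − Φ(0.4661) ≈ 0.32057. Doubling: P(τ_{1.81} ≤ 15.08) ≈ 2 · 0.32057 = 0.64114 ≈ 0.6411.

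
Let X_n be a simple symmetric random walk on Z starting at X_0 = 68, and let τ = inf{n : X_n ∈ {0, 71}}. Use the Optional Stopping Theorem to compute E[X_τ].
E[X_τ] = 68

X_n is a martingale and τ is a bounded-mean stopping time (indeed τ is finite a.s. with bounded expectation since the walk is in a bounded region). By the OST, E[X_τ] = E[X_0] = 68. Equivalently: E[X_τ] = 71 · P(hit 71 first) + 0 · P(hit 0 first) = 71 · (68/71) = 68.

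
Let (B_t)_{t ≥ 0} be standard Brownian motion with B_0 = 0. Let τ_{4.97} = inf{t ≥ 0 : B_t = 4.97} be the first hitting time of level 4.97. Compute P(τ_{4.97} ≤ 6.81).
P(τ_{4.97} ≤ 6.81) = 2(1 − Φ(4.97/√6.81)) = 2(1 − Φ(1.9045)) ≈ 0.0568

By the reflection principle for standard BM, P(τ_b ≤ t) = 2 · P(B_t ≥ b). Since B_t ~ N(0, t), P(B_t ≥ 4.97) = 1 − Φ(4.97/√t) = 1 − Φ(4.97/√6.81) = 1 − Φ(1.9045) ≈ 0.02842. Doubling: P(τ_{4.97} ≤ 6.81) ≈ 2 · 0.02842 = 0.05684 ≈ 0.0568.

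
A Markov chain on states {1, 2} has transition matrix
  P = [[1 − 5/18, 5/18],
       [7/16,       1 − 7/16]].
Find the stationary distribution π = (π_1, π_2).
π_1 = 63/103, π_2 = 40/103

Solve πP = π with π_1 + π_2 = 1. From πP = π: π_1 · (1 − 5/18) + π_2 · 7/16 = π_1 ⇒ π_2 · 7/16 = π_1 · 5/18 ⇒ π_2/π_1 = (5/18)/(7/16) = 40/63. Together with π_1 + π_2 = 1:
  π_1 = (7/16)/(5/18 + 7/16) = (7/16)/(103/144) = 63/103,
  π_2 = (5/18)/(5/18 + 7/16) = (5/18)/(103/144) = 40/103.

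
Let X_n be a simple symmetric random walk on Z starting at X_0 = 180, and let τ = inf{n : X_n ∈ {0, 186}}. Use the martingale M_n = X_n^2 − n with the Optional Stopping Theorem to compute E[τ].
E[τ] = 1080

M_n = X_n^2 − n is a martingale (since E[X_{n+1}^2 | F_n] = X_n^2 + 1). By OST (τ has finite mean in a bounded region), E[M_τ] = E[M_0] = X_0^2 − 0 = 180^2 = 32400. Also E[M_τ] = E[X_τ^2] − E[τ]. The walk exits at 0 or 186, with P(hit 186 first) = 180/186, so E[X_τ^2] = 186^2 · 180/186 + 0 = 33480. Thus E[τ] = E[X_τ^2] − E[M_τ] = 33480 − 32400 = 1080 = 180(186 − 180) = 1080.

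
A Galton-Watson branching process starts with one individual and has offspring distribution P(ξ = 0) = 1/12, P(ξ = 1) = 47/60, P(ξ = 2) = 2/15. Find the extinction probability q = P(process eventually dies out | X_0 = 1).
q = 5/8

The pgf is f(s) = 1/12 + 47/60·s + 2/15·s². The extinction probability q is the smallest fixed point of f in [0, 1]. Setting s = f(s):
  2/15·s² + (47/60 − 1)·s + 1/12 = 0
  2/15·s² − (1/12 + 2/15)·s + 1/12 = 0
which factors as (s − 1)·(2/15·s − 1/12) = 0, giving roots s = 1 and s = (1/12)/(2/15) = 5/8.
Mean offspring μ = 47/60 + 2·2/15 = 21/20 > 1 (supercritical), so q < 1. The extinction probability is the smaller root: q = (1/12)/(2/15) = 5/8.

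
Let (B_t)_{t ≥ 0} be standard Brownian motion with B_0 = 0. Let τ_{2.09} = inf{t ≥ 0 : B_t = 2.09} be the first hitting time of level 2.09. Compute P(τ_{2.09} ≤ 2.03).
P(τ_{2.09} ≤ 2.03) = 2(1 − Φ(2.09/√2.03)) = 2(1 − Φ(1.4669)) ≈ 0.1424

By the reflection principle for standard BM, P(τ_b ≤ t) = 2 · P(B_t ≥ b). Since B_t ~ N(0, t), P(B_t ≥ 2.09) = 1 − Φ(2.09/√t) = 1 − Φ(2.09/√2.03) = 1 − Φ(1.4669) ≈ 0.07120. Doubling: P(τ_{2.09} ≤ 2.03) ≈ 2 · 0.07120 = 0.14240 ≈ 0.1424.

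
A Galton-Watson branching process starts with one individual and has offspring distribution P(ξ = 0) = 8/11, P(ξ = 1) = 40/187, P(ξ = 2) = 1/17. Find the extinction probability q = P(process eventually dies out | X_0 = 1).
q = 1

Mean offspring μ = 0·8/11 + 1·40/187 + 2·1/17 = 62/187 ≤ 1. For μ ≤ 1 with offspring not concentrated at 1, the Galton-Watson process goes extinct almost surely, so q = 1.
(Algebraic check: The pgf is f(s) = 8/11 + 40/187·s + 1/17·s². The extinction probability q is the smallest fixed point of f in [0, 1]. Setting s = f(s):
  1/17·s² + (40/187 − 1)·s + 8/11 = 0
  1/17·s² − (8/11 + 1/17)·s + 8/11 = 0
which factors as (s − 1)·(1/17·s − 8/11) = 0, giving roots s = 1 and s = (8/11)/(1/17) = 136/11. Since 136/11 ≥ 1, the smallest root in [0, 1] is s = 1.)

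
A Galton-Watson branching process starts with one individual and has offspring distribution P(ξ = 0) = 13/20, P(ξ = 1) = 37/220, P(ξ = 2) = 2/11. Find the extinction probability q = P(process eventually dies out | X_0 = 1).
q = 1

Mean offspring μ = 0·13/20 + 1·37/220 + 2·2/11 = 117/220 ≤ 1. For μ ≤ 1 with offspring not concentrated at 1, the Galton-Watson process goes extinct almost surely, so q = 1.
(Algebraic check: The pgf is f(s) = 13/20 + 37/220·s + 2/11·s². The extinction probability q is the smallest fixed point of f in [0, 1]. Setting s = f(s):
  2/11·s² + (37/220 − 1)·s + 13/20 = 0
  2/11·s² − (13/20 + 2/11)·s + 13/20 = 0
which factors as (s − 1)·(2/11·s − 13/20) = 0, giving roots s = 1 and s = (13/20)/(2/11) = 143/40. Since 143/40 ≥ 1, the smallest root in [0, 1] is s = 1.)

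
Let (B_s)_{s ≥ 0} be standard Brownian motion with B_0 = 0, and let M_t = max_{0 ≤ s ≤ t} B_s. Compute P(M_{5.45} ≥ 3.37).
P(M_{5.45} ≥ 3.37) = 2·P(B_{5.45} ≥ 3.37) = 2(1 − Φ(3.37/√5.45)) ≈ 0.1489

By the reflection principle for Brownian motion, P(M_t ≥ a) = 2 · P(B_t ≥ a) for a ≥ 0. Since B_t ~ N(0, t), P(B_t ≥ 3.37) = 1 − Φ(3.37/√t) = 1 − Φ(3.37/√5.45) = 1 − Φ(1.4435). So
  P(M_{5.45} ≥ 3.37) = 2(1 − Φ(1.4435)) ≈ 0.1489.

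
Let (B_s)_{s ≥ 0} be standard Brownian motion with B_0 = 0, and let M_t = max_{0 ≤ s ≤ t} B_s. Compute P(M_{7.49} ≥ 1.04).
P(M_{7.49} ≥ 1.04) = 2·P(B_{7.49} ≥ 1.04) = 2(1 − Φ(1.04/√7.49)) ≈ 0.7039

By the reflection principle for Brownian motion, P(M_t ≥ a) = 2 · P(B_t ≥ a) for a ≥ 0. Since B_t ~ N(0, t), P(B_t ≥ 1.04) = 1 − Φ(1.04/√t) = 1 − Φ(1.04/√7.49) = 1 − Φ(0.3800). So
  P(M_{7.49} ≥ 1.04) = 2(1 − Φ(0.3800)) ≈ 0.7039.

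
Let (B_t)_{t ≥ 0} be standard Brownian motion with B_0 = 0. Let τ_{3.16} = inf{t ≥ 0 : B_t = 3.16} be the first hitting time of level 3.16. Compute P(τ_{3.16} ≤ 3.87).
P(τ_{3.16} ≤ 3.87) = 2(1 − Φ(3.16/√3.87)) = 2(1 − Φ(1.6063)) ≈ 0.1082

By the reflection principle for standard BM, P(τ_b ≤ t) = 2 · P(B_t ≥ b). Since B_t ~ N(0, t), P(B_t ≥ 3.16) = 1 − Φ(3.16/√t) = 1 − Φ(3.16/√3.87) = 1 − Φ(1.6063) ≈ 0.05410. Doubling: P(τ_{3.16} ≤ 3.87) ≈ 2 · 0.05410 = 0.10820 ≈ 0.1082.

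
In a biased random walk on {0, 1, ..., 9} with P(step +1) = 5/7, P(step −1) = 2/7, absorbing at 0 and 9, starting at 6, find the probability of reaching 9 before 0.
P(hit 9 before 0) = (1 − (2/5)^6) / (1 − (2/5)^9) = 16625/16689

Let u_k denote P(reach 9 before 0 | start at k). Boundary: u_0 = 0, u_9 = 1. Recurrence: u_k = 5/7·u_{k+1} + 2/7·u_{k-1} for 1 ≤ k ≤ 8. Try u_k = A + B·r^k with r = q/p = (2/7)/(5/7) = 2/5. Substitution satisfies the recurrence; boundary conditions give:
  u_k = (1 − r^k) / (1 − r^N) = (1 − (2/5)^6) / (1 − (2/5)^9) = 16625/16689.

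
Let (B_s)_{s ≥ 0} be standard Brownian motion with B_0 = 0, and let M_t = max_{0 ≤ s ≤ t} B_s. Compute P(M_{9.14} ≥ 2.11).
P(M_{9.14} ≥ 2.11) = 2·P(B_{9.14} ≥ 2.11) = 2(1 − Φ(2.11/√9.14)) ≈ 0.4852

By the reflection principle for Brownian motion, P(M_t ≥ a) = 2 · P(B_t ≥ a) for a ≥ 0. Since B_t ~ N(0, t), P(B_t ≥ 2.11) = 1 − Φ(2.11/√t) = 1 − Φ(2.11/√9.14) = 1 − Φ(0.6979). So
  P(M_{9.14} ≥ 2.11) = 2(1 − Φ(0.6979)) ≈ 0.4852.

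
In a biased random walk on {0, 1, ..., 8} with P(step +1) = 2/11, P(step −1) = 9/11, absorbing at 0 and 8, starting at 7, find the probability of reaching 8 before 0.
P(hit 8 before 0) = (1 − (9/2)^7) / (1 − (9/2)^8) = 1366526/6149495

Let u_k denote P(reach 8 before 0 | start at k). Boundary: u_0 = 0, u_8 = 1. Recurrence: u_k = 2/11·u_{k+1} + 9/11·u_{k-1} for 1 ≤ k ≤ 7. Try u_k = A + B·r^k with r = q/p = (9/11)/(2/11) = 9/2. Substitution satisfies the recurrence; boundary conditions give:
  u_k = (1 − r^k) / (1 − r^N) = (1 − (9/2)^7) / (1 − (9/2)^8) = 1366526/6149495.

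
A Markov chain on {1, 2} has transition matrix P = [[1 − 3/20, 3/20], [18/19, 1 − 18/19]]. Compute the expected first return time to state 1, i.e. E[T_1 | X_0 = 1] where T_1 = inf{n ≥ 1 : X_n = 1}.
E[T_1 | X_0 = 1] = 1/π_1 = 139/120

For an irreducible recurrent Markov chain with stationary distribution π, E[T_i | X_0 = i] = 1/π_i (Kac's formula). Here π_1 = (18/19)/(3/20 + 18/19) = (18/19)/(417/380) = 120/139, so E[T_1 | X_0 = 1] = 1/π_1 = (3/20 + 18/19)/(18/19) = (417/380)/(18/19) = 139/120.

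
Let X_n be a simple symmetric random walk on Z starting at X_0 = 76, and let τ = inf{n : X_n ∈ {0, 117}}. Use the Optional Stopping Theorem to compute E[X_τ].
E[X_τ] = 76

X_n is a martingale and τ is a bounded-mean stopping time (indeed τ is finite a.s. with bounded expectation since the walk is in a bounded region). By the OST, E[X_τ] = E[X_0] = 76. Equivalently: E[X_τ] = 117 · P(hit 117 first) + 0 · P(hit 0 first) = 117 · (76/117) = 76.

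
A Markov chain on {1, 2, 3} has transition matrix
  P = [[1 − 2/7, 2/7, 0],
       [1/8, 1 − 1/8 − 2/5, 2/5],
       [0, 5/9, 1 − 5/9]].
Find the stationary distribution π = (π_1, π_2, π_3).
π = (175/863, 400/863, 288/863)

This is a birth-death chain on three states, which satisfies detailed balance: π_1 · P_{12} = π_2 · P_{21} and π_2 · P_{23} = π_3 · P_{32}.
From π_1 · 2/7 = π_2 · 1/8: π_2/π_1 = (2/7)/(1/8) = 16/7.
From π_2 · 2/5 = π_3 · 5/9: π_3/π_2 = (2/5)/(5/9) = 18/25.
Take π_1 proportional to 1; then unnormalized π = (1, 16/7, 288/175). Normalize by dividing by the sum 863/175:
  π = (175/863, 400/863, 288/863).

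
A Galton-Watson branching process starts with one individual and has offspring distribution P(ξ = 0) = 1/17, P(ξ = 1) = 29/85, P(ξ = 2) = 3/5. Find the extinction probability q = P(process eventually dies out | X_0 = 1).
q = 5/51

The pgf is f(s) = 1/17 + 29/85·s + 3/5·s². The extinction probability q is the smallest fixed point of f in [0, 1]. Setting s = f(s):
  3/5·s² + (29/85 − 1)·s + 1/17 = 0
  3/5·s² − (1/17 + 3/5)·s + 1/17 = 0
which factors as (s − 1)·(3/5·s − 1/17) = 0, giving roots s = 1 and s = (1/17)/(3/5) = 5/51.
Mean offspring μ = 29/85 + 2·3/5 = 131/85 > 1 (supercritical), so q < 1. The extinction probability is the smaller root: q = (1/17)/(3/5) = 5/51.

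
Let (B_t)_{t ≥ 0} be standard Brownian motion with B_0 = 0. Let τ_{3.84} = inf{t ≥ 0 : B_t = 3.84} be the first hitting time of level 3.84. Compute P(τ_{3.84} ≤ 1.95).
P(τ_{3.84} ≤ 1.95) = 2(1 − Φ(3.84/√1.95)) = 2(1 − Φ(2.7499)) ≈ 0.0060

By the reflection principle for standard BM, P(τ_b ≤ t) = 2 · P(B_t ≥ b). Since B_t ~ N(0, t), P(B_t ≥ 3.84) = 1 − Φ(3.84/√t) = 1 − Φ(3.84/√1.95) = 1 − Φ(2.7499) ≈ 0.00298. Doubling: P(τ_{3.84} ≤ 1.95) ≈ 2 · 0.00298 = 0.00596 ≈ 0.0060.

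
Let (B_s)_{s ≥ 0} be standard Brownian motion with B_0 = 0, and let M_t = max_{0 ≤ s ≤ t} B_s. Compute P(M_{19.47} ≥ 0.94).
P(M_{19.47} ≥ 0.94) = 2·P(B_{19.47} ≥ 0.94) = 2(1 − Φ(0.94/√19.47)) ≈ 0.8313

By the reflection principle for Brownian motion, P(M_t ≥ a) = 2 · P(B_t ≥ a) for a ≥ 0. Since B_t ~ N(0, t), P(B_t ≥ 0.94) = 1 − Φ(0.94/√t) = 1 − Φ(0.94/√19.47) = 1 − Φ(0.2130). So
  P(M_{19.47} ≥ 0.94) = 2(1 − Φ(0.2130)) ≈ 0.8313.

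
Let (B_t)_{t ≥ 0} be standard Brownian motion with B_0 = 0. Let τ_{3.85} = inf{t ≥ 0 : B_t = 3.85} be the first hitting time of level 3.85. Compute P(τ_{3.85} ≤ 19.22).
P(τ_{3.85} ≤ 19.22) = 2(1 − Φ(3.85/√19.22)) = 2(1 − Φ(0.8782)) ≈ 0.3798

By the reflection principle for standard BM, P(τ_b ≤ t) = 2 · P(B_t ≥ b). Since B_t ~ N(0, t), P(B_t ≥ 3.85) = 1 − Φ(3.85/√t) = 1 − Φ(3.85/√19.22) = 1 − Φ(0.8782) ≈ 0.18992. Doubling: P(τ_{3.85} ≤ 19.22) ≈ 2 · 0.18992 = 0.37984 ≈ 0.3798.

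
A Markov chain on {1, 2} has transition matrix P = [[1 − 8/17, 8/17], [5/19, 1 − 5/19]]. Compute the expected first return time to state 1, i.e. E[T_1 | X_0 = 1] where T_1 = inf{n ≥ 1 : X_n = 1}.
E[T_1 | X_0 = 1] = 1/π_1 = 237/85

For an irreducible recurrent Markov chain with stationary distribution π, E[T_i | X_0 = i] = 1/π_i (Kac's formula). Here π_1 = (5/19)/(8/17 + 5/19) = (5/19)/(237/323) = 85/237, so E[T_1 | X_0 = 1] = 1/π_1 = (8/17 + 5/19)/(5/19) = (237/323)/(5/19) = 237/85.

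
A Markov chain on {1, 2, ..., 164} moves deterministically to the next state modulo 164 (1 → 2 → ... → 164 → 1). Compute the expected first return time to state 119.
E[T_119 | X_0 = 119] = 164

The chain cycles deterministically, so starting at state 119 it returns in exactly 164 steps. Equivalently, the stationary distribution is uniform π_j = 1/164 for every state j, so by Kac's formula E[T_119] = 1/π_119 = 164.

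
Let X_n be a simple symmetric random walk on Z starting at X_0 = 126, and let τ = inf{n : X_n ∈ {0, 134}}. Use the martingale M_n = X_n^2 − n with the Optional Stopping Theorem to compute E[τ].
E[τ] = 1008

M_n = X_n^2 − n is a martingale (since E[X_{n+1}^2 | F_n] = X_n^2 + 1). By OST (τ has finite mean in a bounded region), E[M_τ] = E[M_0] = X_0^2 − 0 = 126^2 = 15876. Also E[M_τ] = E[X_τ^2] − E[τ]. The walk exits at 0 or 134, with P(hit 134 first) = 126/134, so E[X_τ^2] = 134^2 · 126/134 + 0 = 16884. Thus E[τ] = E[X_τ^2] − E[M_τ] = 16884 − 15876 = 1008 = 126(134 − 126) = 1008.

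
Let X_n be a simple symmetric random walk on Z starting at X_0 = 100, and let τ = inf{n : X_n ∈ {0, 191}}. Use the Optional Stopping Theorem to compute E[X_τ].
E[X_τ] = 100

X_n is a martingale and τ is a bounded-mean stopping time (indeed τ is finite a.s. with bounded expectation since the walk is in a bounded region). By the OST, E[X_τ] = E[X_0] = 100. Equivalently: E[X_τ] = 191 · P(hit 191 first) + 0 · P(hit 0 first) = 191 · (100/191) = 100.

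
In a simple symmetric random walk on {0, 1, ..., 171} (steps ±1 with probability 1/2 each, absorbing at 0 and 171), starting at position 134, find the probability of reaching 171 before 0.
P(hit 171 before 0) = 134/171

Let u_k = P(hit 171 before 0 | start at k). Then u_0 = 0, u_171 = 1, and u_k = u_{k-1}/2 + u_{k+1}/2 for 1 ≤ k ≤ 170. This harmonic recurrence is solved by u_k = k/171, giving u_134 = 134/171.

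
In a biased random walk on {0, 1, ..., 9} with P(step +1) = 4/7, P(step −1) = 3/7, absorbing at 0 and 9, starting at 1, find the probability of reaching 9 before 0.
P(hit 9 before 0) = (1 − (3/4)^1) / (1 − (3/4)^9) = 65536/242461

Let u_k denote P(reach 9 before 0 | start at k). Boundary: u_0 = 0, u_9 = 1. Recurrence: u_k = 4/7·u_{k+1} + 3/7·u_{k-1} for 1 ≤ k ≤ 8. Try u_k = A + B·r^k with r = q/p = (3/7)/(4/7) = 3/4. Substitution satisfies the recurrence; boundary conditions give:
  u_k = (1 − r^k) / (1 − r^N) = (1 − (3/4)^1) / (1 − (3/4)^9) = 65536/242461.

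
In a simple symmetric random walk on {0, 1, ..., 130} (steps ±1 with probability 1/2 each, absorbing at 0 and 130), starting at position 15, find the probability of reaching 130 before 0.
P(hit 130 before 0) = 15/130 = 3/26

Let u_k = P(hit 130 before 0 | start at k). Then u_0 = 0, u_130 = 1, and u_k = u_{k-1}/2 + u_{k+1}/2 for 1 ≤ k ≤ 129. This harmonic recurrence is solved by u_k = k/130, giving u_15 = 15/130 = 3/26.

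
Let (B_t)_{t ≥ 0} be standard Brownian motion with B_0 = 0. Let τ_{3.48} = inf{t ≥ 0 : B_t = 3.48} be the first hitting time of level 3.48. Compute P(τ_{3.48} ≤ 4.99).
P(τ_{3.48} ≤ 4.99) = 2(1 − Φ(3.48/√4.99)) = 2(1 − Φ(1.5579)) ≈ 0.1193

By the reflection principle for standard BM, P(τ_b ≤ t) = 2 · P(B_t ≥ b). Since B_t ~ N(0, t), P(B_t ≥ 3.48) = 1 − Φ(3.48/√t) = 1 − Φ(3.48/√4.99) = 1 − Φ(1.5579) ≈ 0.05963. Doubling: P(τ_{3.48} ≤ 4.99) ≈ 2 · 0.05963 = 0.11926 ≈ 0.1193.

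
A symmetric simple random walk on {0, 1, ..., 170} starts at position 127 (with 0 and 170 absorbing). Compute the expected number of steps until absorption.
E[τ | X_0 = 127] = 5461

Let v_k = E[τ | X_0 = k]. Boundary: v_0 = v_170 = 0. Recurrence: v_k = 1 + (v_{k-1} + v_{k+1})/2 for 1 ≤ k ≤ 169. The particular solution to v_k − (v_{k-1} + v_{k+1})/2 = 1 is v_k = −k^2. Adding homogeneous solution A + B k and matching boundaries gives v_k = k (170 − k). Substituting k = 127: v_127 = 127 · 43 = 5461.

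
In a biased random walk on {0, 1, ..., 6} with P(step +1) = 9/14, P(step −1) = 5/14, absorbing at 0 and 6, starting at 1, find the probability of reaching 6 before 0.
P(hit 6 before 0) = (1 − (5/9)^1) / (1 − (5/9)^6) = 59049/128954

Let u_k denote P(reach 6 before 0 | start at k). Boundary: u_0 = 0, u_6 = 1. Recurrence: u_k = 9/14·u_{k+1} + 5/14·u_{k-1} for 1 ≤ k ≤ 5. Try u_k = A + B·r^k with r = q/p = (5/14)/(9/14) = 5/9. Substitution satisfies the recurrence; boundary conditions give:
  u_k = (1 − r^k) / (1 − r^N) = (1 − (5/9)^1) / (1 − (5/9)^6) = 59049/128954.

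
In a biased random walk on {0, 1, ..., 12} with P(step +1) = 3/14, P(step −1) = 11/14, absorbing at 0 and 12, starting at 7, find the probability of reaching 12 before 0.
P(hit 12 before 0) = (1 − (11/3)^7) / (1 − (11/3)^12) = 591856389/392303480660

Let u_k denote P(reach 12 before 0 | start at k). Boundary: u_0 = 0, u_12 = 1. Recurrence: u_k = 3/14·u_{k+1} + 11/14·u_{k-1} for 1 ≤ k ≤ 11. Try u_k = A + B·r^k with r = q/p = (11/14)/(3/14) = 11/3. Substitution satisfies the recurrence; boundary conditions give:
  u_k = (1 − r^k) / (1 − r^N) = (1 − (11/3)^7) / (1 − (11/3)^12) = 591856389/392303480660.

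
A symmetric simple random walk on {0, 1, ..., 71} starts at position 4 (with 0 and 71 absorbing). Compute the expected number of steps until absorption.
E[τ | X_0 = 4] = 268

Let v_k = E[τ | X_0 = k]. Boundary: v_0 = v_71 = 0. Recurrence: v_k = 1 + (v_{k-1} + v_{k+1})/2 for 1 ≤ k ≤ 70. The particular solution to v_k − (v_{k-1} + v_{k+1})/2 = 1 is v_k = −k^2. Adding homogeneous solution A + B k and matching boundaries gives v_k = k (71 − k). Substituting k = 4: v_4 = 4 · 67 = 268.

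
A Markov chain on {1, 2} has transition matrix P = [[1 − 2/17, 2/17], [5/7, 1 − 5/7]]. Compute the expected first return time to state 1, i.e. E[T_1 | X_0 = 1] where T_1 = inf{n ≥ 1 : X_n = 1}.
E[T_1 | X_0 = 1] = 1/π_1 = 99/85

For an irreducible recurrent Markov chain with stationary distribution π, E[T_i | X_0 = i] = 1/π_i (Kac's formula). Here π_1 = (5/7)/(2/17 + 5/7) = (5/7)/(99/119) = 85/99, so E[T_1 | X_0 = 1] = 1/π_1 = (2/17 + 5/7)/(5/7) = (99/119)/(5/7) = 99/85.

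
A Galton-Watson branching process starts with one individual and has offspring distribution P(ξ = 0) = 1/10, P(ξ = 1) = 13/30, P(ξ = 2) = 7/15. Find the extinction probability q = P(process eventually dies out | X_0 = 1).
q = 3/14

The pgf is f(s) = 1/10 + 13/30·s + 7/15·s². The extinction probability q is the smallest fixed point of f in [0, 1]. Setting s = f(s):
  7/15·s² + (13/30 − 1)·s + 1/10 = 0
  7/15·s² − (1/10 + 7/15)·s + 1/10 = 0
which factors as (s − 1)·(7/15·s − 1/10) = 0, giving roots s = 1 and s = (1/10)/(7/15) = 3/14.
Mean offspring μ = 13/30 + 2·7/15 = 41/30 > 1 (supercritical), so q < 1. The extinction probability is the smaller root: q = (1/10)/(7/15) = 3/14.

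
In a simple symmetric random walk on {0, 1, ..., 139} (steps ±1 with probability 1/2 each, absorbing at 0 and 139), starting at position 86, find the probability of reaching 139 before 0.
P(hit 139 before 0) = 86/139

Let u_k = P(hit 139 before 0 | start at k). Then u_0 = 0, u_139 = 1, and u_k = u_{k-1}/2 + u_{k+1}/2 for 1 ≤ k ≤ 138. This harmonic recurrence is solved by u_k = k/139, giving u_86 = 86/139.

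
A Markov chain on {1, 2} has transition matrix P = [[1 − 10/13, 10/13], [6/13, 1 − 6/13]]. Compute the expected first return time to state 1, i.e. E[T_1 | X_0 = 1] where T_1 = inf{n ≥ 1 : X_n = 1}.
E[T_1 | X_0 = 1] = 1/π_1 = 8/3

For an irreducible recurrent Markov chain with stationary distribution π, E[T_i | X_0 = i] = 1/π_i (Kac's formula). Here π_1 = (6/13)/(10/13 + 6/13) = (6/13)/(16/13) = 3/8, so E[T_1 | X_0 = 1] = 1/π_1 = (10/13 + 6/13)/(6/13) = (16/13)/(6/13) = 8/3.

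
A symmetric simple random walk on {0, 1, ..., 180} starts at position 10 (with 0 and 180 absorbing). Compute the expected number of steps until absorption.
E[τ | X_0 = 10] = 1700

Let v_k = E[τ | X_0 = k]. Boundary: v_0 = v_180 = 0. Recurrence: v_k = 1 + (v_{k-1} + v_{k+1})/2 for 1 ≤ k ≤ 179. The particular solution to v_k − (v_{k-1} + v_{k+1})/2 = 1 is v_k = −k^2. Adding homogeneous solution A + B k and matching boundaries gives v_k = k (180 − k). Substituting k = 10: v_10 = 10 · 170 = 1700.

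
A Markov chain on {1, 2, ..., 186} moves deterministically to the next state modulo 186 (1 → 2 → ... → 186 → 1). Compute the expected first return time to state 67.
E[T_67 | X_0 = 67] = 186

The chain cycles deterministically, so starting at state 67 it returns in exactly 186 steps. Equivalently, the stationary distribution is uniform π_j = 1/186 for every state j, so by Kac's formula E[T_67] = 1/π_67 = 186.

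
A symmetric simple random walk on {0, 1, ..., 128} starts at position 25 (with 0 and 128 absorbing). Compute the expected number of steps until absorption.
E[τ | X_0 = 25] = 2575

Let v_k = E[τ | X_0 = k]. Boundary: v_0 = v_128 = 0. Recurrence: v_k = 1 + (v_{k-1} + v_{k+1})/2 for 1 ≤ k ≤ 127. The particular solution to v_k − (v_{k-1} + v_{k+1})/2 = 1 is v_k = −k^2. Adding homogeneous solution A + B k and matching boundaries gives v_k = k (128 − k). Substituting k = 25: v_25 = 25 · 103 = 2575.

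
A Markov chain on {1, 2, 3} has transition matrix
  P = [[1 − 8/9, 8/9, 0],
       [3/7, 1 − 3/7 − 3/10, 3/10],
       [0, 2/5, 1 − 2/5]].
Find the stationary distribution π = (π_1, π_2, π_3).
π = (27/125, 56/125, 42/125)

This is a birth-death chain on three states, which satisfies detailed balance: π_1 · P_{12} = π_2 · P_{21} and π_2 · P_{23} = π_3 · P_{32}.
From π_1 · 8/9 = π_2 · 3/7: π_2/π_1 = (8/9)/(3/7) = 56/27.
From π_2 · 3/10 = π_3 · 2/5: π_3/π_2 = (3/10)/(2/5) = 3/4.
Take π_1 proportional to 1; then unnormalized π = (1, 56/27, 14/9). Normalize by dividing by the sum 125/27:
  π = (27/125, 56/125, 42/125).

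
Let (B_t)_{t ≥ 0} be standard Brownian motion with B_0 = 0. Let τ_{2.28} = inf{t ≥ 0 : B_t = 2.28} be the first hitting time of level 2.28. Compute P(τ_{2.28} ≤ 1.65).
P(τ_{2.28} ≤ 1.65) = 2(1 − Φ(2.28/√1.65)) = 2(1 − Φ(1.7750)) ≈ 0.0759

By the reflection principle for standard BM, P(τ_b ≤ t) = 2 · P(B_t ≥ b). Since B_t ~ N(0, t), P(B_t ≥ 2.28) = 1 − Φ(2.28/√t) = 1 − Φ(2.28/√1.65) = 1 − Φ(1.7750) ≈ 0.03795. Doubling: P(τ_{2.28} ≤ 1.65) ≈ 2 · 0.03795 = 0.07590 ≈ 0.0759.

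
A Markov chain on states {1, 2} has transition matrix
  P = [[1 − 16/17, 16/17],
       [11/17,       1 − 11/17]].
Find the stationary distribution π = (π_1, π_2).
π_1 = 11/27, π_2 = 16/27

Solve πP = π with π_1 + π_2 = 1. From πP = π: π_1 · (1 − 16/17) + π_2 · 11/17 = π_1 ⇒ π_2 · 11/17 = π_1 · 16/17 ⇒ π_2/π_1 = (16/17)/(11/17) = 16/11. Together with π_1 + π_2 = 1:
  π_1 = (11/17)/(16/17 + 11/17) = (11/17)/(27/17) = 11/27,
  π_2 = (16/17)/(16/17 + 11/17) = (16/17)/(27/17) = 16/27.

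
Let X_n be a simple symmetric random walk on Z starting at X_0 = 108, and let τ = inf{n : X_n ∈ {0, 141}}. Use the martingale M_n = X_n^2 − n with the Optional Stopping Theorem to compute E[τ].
E[τ] = 3564

M_n = X_n^2 − n is a martingale (since E[X_{n+1}^2 | F_n] = X_n^2 + 1). By OST (τ has finite mean in a bounded region), E[M_τ] = E[M_0] = X_0^2 − 0 = 108^2 = 11664. Also E[M_τ] = E[X_τ^2] − E[τ]. The walk exits at 0 or 141, with P(hit 141 first) = 108/141, so E[X_τ^2] = 141^2 · 108/141 + 0 = 15228. Thus E[τ] = E[X_τ^2] − E[M_τ] = 15228 − 11664 = 3564 = 108(141 − 108) = 3564.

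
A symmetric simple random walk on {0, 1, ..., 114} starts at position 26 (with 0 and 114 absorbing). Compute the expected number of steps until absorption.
E[τ | X_0 = 26] = 2288

Let v_k = E[τ | X_0 = k]. Boundary: v_0 = v_114 = 0. Recurrence: v_k = 1 + (v_{k-1} + v_{k+1})/2 for 1 ≤ k ≤ 113. The particular solution to v_k − (v_{k-1} + v_{k+1})/2 = 1 is v_k = −k^2. Adding homogeneous solution A + B k and matching boundaries gives v_k = k (114 − k). Substituting k = 26: v_26 = 26 · 88 = 2288.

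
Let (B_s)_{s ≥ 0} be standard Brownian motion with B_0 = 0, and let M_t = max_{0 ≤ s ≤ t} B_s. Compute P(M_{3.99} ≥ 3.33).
P(M_{3.99} ≥ 3.33) = 2·P(B_{3.99} ≥ 3.33) = 2(1 − Φ(3.33/√3.99)) ≈ 0.0955

By the reflection principle for Brownian motion, P(M_t ≥ a) = 2 · P(B_t ≥ a) for a ≥ 0. Since B_t ~ N(0, t), P(B_t ≥ 3.33) = 1 − Φ(3.33/√t) = 1 − Φ(3.33/√3.99) = 1 − Φ(1.6671). So
  P(M_{3.99} ≥ 3.33) = 2(1 − Φ(1.6671)) ≈ 0.0955.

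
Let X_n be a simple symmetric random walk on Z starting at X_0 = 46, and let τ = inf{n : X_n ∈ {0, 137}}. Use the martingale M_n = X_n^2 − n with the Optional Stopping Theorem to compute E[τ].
E[τ] = 4186

M_n = X_n^2 − n is a martingale (since E[X_{n+1}^2 | F_n] = X_n^2 + 1). By OST (τ has finite mean in a bounded region), E[M_τ] = E[M_0] = X_0^2 − 0 = 46^2 = 2116. Also E[M_τ] = E[X_τ^2] − E[τ]. The walk exits at 0 or 137, with P(hit 137 first) = 46/137, so E[X_τ^2] = 137^2 · 46/137 + 0 = 6302. Thus E[τ] = E[X_τ^2] − E[M_τ] = 6302 − 2116 = 4186 = 46(137 − 46) = 4186.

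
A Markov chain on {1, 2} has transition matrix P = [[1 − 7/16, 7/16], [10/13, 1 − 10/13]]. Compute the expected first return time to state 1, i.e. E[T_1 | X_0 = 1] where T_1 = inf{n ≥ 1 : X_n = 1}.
E[T_1 | X_0 = 1] = 1/π_1 = 251/160

For an irreducible recurrent Markov chain with stationary distribution π, E[T_i | X_0 = i] = 1/π_i (Kac's formula). Here π_1 = (10/13)/(7/16 + 10/13) = (10/13)/(251/208) = 160/251, so E[T_1 | X_0 = 1] = 1/π_1 = (7/16 + 10/13)/(10/13) = (251/208)/(10/13) = 251/160.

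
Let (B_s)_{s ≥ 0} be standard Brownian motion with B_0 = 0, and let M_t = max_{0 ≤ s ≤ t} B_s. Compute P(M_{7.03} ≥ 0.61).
P(M_{7.03} ≥ 0.61) = 2·P(B_{7.03} ≥ 0.61) = 2(1 − Φ(0.61/√7.03)) ≈ 0.8180

By the reflection principle for Brownian motion, P(M_t ≥ a) = 2 · P(B_t ≥ a) for a ≥ 0. Since B_t ~ N(0, t), P(B_t ≥ 0.61) = 1 − Φ(0.61/√t) = 1 − Φ(0.61/√7.03) = 1 − Φ(0.2301). So
  P(M_{7.03} ≥ 0.61) = 2(1 − Φ(0.2301)) ≈ 0.8180.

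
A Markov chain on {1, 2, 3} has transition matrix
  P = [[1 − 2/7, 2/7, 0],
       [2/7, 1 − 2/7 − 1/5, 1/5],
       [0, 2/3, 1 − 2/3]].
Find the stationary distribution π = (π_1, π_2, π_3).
π = (10/23, 10/23, 3/23)

This is a birth-death chain on three states, which satisfies detailed balance: π_1 · P_{12} = π_2 · P_{21} and π_2 · P_{23} = π_3 · P_{32}.
From π_1 · 2/7 = π_2 · 2/7: π_2/π_1 = (2/7)/(2/7) = 1.
From π_2 · 1/5 = π_3 · 2/3: π_3/π_2 = (1/5)/(2/3) = 3/10.
Take π_1 proportional to 1; then unnormalized π = (1, 1, 3/10). Normalize by dividing by the sum 23/10:
  π = (10/23, 10/23, 3/23).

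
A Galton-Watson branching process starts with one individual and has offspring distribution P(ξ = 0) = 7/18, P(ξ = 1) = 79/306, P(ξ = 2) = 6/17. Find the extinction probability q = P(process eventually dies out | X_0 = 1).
q = 1

Mean offspring μ = 0·7/18 + 1·79/306 + 2·6/17 = 295/306 ≤ 1. For μ ≤ 1 with offspring not concentrated at 1, the Galton-Watson process goes extinct almost surely, so q = 1.
(Algebraic check: The pgf is f(s) = 7/18 + 79/306·s + 6/17·s². The extinction probability q is the smallest fixed point of f in [0, 1]. Setting s = f(s):
  6/17·s² + (79/306 − 1)·s + 7/18 = 0
  6/17·s² − (7/18 + 6/17)·s + 7/18 = 0
which factors as (s − 1)·(6/17·s − 7/18) = 0, giving roots s = 1 and s = (7/18)/(6/17) = 119/108. Since 119/108 ≥ 1, the smallest root in [0, 1] is s = 1.)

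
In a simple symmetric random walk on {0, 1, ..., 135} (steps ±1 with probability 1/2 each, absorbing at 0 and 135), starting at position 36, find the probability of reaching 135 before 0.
P(hit 135 before 0) = 36/135 = 4/15

Let u_k = P(hit 135 before 0 | start at k). Then u_0 = 0, u_135 = 1, and u_k = u_{k-1}/2 + u_{k+1}/2 for 1 ≤ k ≤ 134. This harmonic recurrence is solved by u_k = k/135, giving u_36 = 36/135 = 4/15.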